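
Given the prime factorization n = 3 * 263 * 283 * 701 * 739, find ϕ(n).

φ(3) = 3 − 1 = 2.
φ(263) = 263 − 1 = 262.
φ(283) = 283 − 1 = 282.
φ(701) = 701 − 1 = 700.
φ(739) = 739 − 1 = 738.
Multiply: 2 · 262 · 282 · 700 · 738 = 76336948800.

76336948800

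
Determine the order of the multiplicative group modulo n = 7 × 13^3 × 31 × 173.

φ(82477577) = 82477577 · (1 − 1/7) · (1 − 1/13) · (1 − 1/31) · (1 − 1/173)
       = 82477577 · 371520/488033 = 62786880.

62786880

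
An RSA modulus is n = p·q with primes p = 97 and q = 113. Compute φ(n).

For distinct primes, φ(pq) = (p−1)(q−1) = 96 × 112 = 10752.

10752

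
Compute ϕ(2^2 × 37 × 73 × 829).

4292352

φ(8956516) = 8956516 · (1 − 1/2) · (1 − 1/37) · (1 − 1/73) · (1 − 1/829)
       = 8956516 · 2146176/4478258 = 4292352.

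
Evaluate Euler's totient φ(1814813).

1270080

1814813 = 7**3 * 11 * 13 * 37.
φ(7^3) = 7^2·(7−1) = 49·6 = 294.
φ(11) = 11 − 1 = 10.
φ(13) = 13 − 1 = 12.
φ(37) = 37 − 1 = 36.
Multiply: 294 · 10 · 12 · 36 = 1270080.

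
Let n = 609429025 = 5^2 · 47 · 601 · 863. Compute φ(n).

475824000

φ(5^2) = 5^2 − 5^1 = 25 − 5 = 20.
φ(47) = 47 − 1 = 46.
φ(601) = 601 − 1 = 600.
φ(863) = 863 − 1 = 862.
Multiply: 20 · 46 · 600 · 862 = 475824000.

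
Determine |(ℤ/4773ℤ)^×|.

3024

First factor: 4773 = 3 · 37 · 43.
φ(4773) = 4773 · (1 − 1/3) · (1 − 1/37) · (1 − 1/43)
       = 4773 · 3024/4773 = 3024.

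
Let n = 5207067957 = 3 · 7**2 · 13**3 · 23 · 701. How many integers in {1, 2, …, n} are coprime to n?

2623420800

φ(5207067957) = 5207067957 · (1 − 1/3) · (1 − 1/7) · (1 − 1/13) · (1 − 1/23) · (1 − 1/701)
       = 5207067957 · 2217600/4401579 = 2623420800.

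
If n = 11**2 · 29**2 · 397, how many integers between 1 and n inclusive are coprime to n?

φ(40399117) = 40399117 · (1 − 1/11) · (1 − 1/29) · (1 − 1/397)
       = 40399117 · 110880/126643 = 35370720.

35370720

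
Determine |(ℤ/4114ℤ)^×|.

Prime factorization: 4114 = 2 · 11^2 · 17.
φ(2) = 2 − 1 = 1.
φ(11^2) = 11^2 − 11^1 = 121 − 11 = 110.
φ(17) = 17 − 1 = 16.
Multiply: 1 · 110 · 16 = 1760.

1760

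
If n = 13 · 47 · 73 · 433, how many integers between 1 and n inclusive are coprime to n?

17169408

φ(13) = 13 − 1 = 12.
φ(47) = 47 − 1 = 46.
φ(73) = 73 − 1 = 72.
φ(433) = 433 − 1 = 432.
φ(19313099) = 12 × 46 × 72 × 432 = 17169408.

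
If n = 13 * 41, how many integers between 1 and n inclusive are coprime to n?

φ(533) = 533 · (1 − 1/13) · (1 − 1/41)
       = 533 · 480/533 = 480.

480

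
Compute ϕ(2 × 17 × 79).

φ(2686) = 2686 · (1 − 1/2) · (1 − 1/17) · (1 − 1/79)
       = 2686 · 1248/2686 = 1248.

1248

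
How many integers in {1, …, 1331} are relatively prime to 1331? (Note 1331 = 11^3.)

φ(1331) = 1331 · (1 − 1/11)
       = 1331 · 10/11 = 1210.

1210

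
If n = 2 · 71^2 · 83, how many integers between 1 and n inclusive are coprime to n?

407540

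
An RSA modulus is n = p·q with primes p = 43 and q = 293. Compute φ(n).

12264

For distinct primes, φ(pq) = (p−1)(q−1) = 42 × 292 = 12264.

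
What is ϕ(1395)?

720

1395 = 3^2 · 5 · 31.
φ(1395) = 1395 · (1 − 1/3) · (1 − 1/5) · (1 − 1/31)
       = 1395 · 240/465 = 720.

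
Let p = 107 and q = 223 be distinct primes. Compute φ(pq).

23532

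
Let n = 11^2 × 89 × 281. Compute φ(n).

2710400

φ(3026089) = 3026089 · (1 − 1/11) · (1 − 1/89) · (1 − 1/281)
       = 3026089 · 246400/275099 = 2710400.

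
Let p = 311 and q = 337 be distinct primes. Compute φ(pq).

φ(104807) = 104807 · (1 − 1/311) · (1 − 1/337)
       = 104807 · 104160/104807 = 104160.

104160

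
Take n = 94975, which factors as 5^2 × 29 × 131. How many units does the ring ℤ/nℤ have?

72800

φ(5^2) = 5^2 − 5^1 = 25 − 5 = 20.
φ(29) = 29 − 1 = 28.
φ(131) = 131 − 1 = 130.
Multiply: 20 · 28 · 130 = 72800.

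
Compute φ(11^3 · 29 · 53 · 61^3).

φ(11^3) = 11^3 − 11^2 = 1331 − 121 = 1210.
φ(29) = 29 − 1 = 28.
φ(53) = 53 − 1 = 52.
φ(61^3) = 61^3 − 61^2 = 226981 − 3721 = 223260.
Since φ is multiplicative, φ(464345699807) = 1210 · 28 · 52 · 223260 = 393330537600.

393330537600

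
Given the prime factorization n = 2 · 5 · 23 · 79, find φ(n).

6864

φ(18170) = 18170 · (1 − 1/2) · (1 − 1/5) · (1 − 1/23) · (1 − 1/79)
       = 18170 · 6864/18170 = 6864.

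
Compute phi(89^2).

7832

φ(89^2) = 89^2 − 89^1 = 7921 − 89 = 7832.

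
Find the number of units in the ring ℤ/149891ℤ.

116424

149891 = 7**3 · 19 · 23.
φ(7^3) = 7^3 − 7^2 = 343 − 49 = 294.
φ(19) = 19 − 1 = 18.
φ(23) = 23 − 1 = 22.
Since φ is multiplicative, φ(149891) = 294 · 18 · 22 = 116424.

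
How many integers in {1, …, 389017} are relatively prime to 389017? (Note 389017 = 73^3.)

φ(389017) = 389017 · (1 − 1/73)
       = 389017 · 72/73 = 383688.

383688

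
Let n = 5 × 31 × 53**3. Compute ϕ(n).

17528160

φ(23075935) = 23075935 · (1 − 1/5) · (1 − 1/31) · (1 − 1/53)
       = 23075935 · 6240/8215 = 17528160.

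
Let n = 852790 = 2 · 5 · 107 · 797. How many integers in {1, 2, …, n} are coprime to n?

337504

φ(852790) = 852790 · (1 − 1/2) · (1 − 1/5) · (1 − 1/107) · (1 − 1/797)
       = 852790 · 337504/852790 = 337504.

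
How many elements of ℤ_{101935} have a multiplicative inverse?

Factor 101935: 101935 = 5 * 19 * 29 * 37.
φ(101935) = 101935 · (1 − 1/5) · (1 − 1/19) · (1 − 1/29) · (1 − 1/37)
       = 101935 · 72576/101935 = 72576.

72576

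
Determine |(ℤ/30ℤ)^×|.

8

First factor: 30 = 2 * 3 * 5.
φ(2) = 2 − 1 = 1.
φ(3) = 3 − 1 = 2.
φ(5) = 5 − 1 = 4.
Since φ is multiplicative, φ(30) = 1 · 2 · 4 = 8.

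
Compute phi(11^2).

110

φ(121) = 121 · (1 − 1/11)
       = 121 · 10/11 = 110.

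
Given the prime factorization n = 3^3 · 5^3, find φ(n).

φ(3^3) = 3^2·(3−1) = 9·2 = 18.
φ(5^3) = 5^2·(5−1) = 25·4 = 100.
φ(3375) = 18 × 100 = 1800.

1800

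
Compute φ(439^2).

192282

φ(192721) = 192721 · (1 − 1/439)
       = 192721 · 438/439 = 192282.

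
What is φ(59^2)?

3422

φ(59^2) = 59^2 − 59^1 = 3481 − 59 = 3422.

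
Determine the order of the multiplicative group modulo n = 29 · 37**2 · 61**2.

136503360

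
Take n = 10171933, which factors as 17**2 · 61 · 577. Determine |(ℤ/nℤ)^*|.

9400320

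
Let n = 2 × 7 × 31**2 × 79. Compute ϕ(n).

435240

φ(1062866) = 1062866 · (1 − 1/2) · (1 − 1/7) · (1 − 1/31) · (1 − 1/79)
       = 1062866 · 14040/34286 = 435240.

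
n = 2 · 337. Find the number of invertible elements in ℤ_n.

336

φ(2) = 2 − 1 = 1.
φ(337) = 337 − 1 = 336.
Since φ is multiplicative, φ(674) = 1 · 336 = 336.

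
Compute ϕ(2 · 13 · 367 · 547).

2398032

φ(2) = 2 − 1 = 1.
φ(13) = 13 − 1 = 12.
φ(367) = 367 − 1 = 366.
φ(547) = 547 − 1 = 546.
Multiply: 1 · 12 · 366 · 546 = 2398032.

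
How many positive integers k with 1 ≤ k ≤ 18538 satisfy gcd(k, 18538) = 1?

18538 = 2 · 13 · 23 · 31.
φ(18538) = 18538 · (1 − 1/2) · (1 − 1/13) · (1 − 1/23) · (1 − 1/31)
       = 18538 · 7920/18538 = 7920.

7920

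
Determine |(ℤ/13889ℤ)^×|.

12096

Prime factorization: 13889 = 17 * 19 * 43.
φ(13889) = 13889 · (1 − 1/17) · (1 − 1/19) · (1 − 1/43)
       = 13889 · 12096/13889 = 12096.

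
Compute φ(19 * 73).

φ(19) = 19 − 1 = 18.
φ(73) = 73 − 1 = 72.
Since φ is multiplicative, φ(1387) = 18 · 72 = 1296.

1296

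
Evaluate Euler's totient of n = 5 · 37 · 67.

φ(12395) = 12395 · (1 − 1/5) · (1 − 1/37) · (1 − 1/67)
       = 12395 · 9504/12395 = 9504.

9504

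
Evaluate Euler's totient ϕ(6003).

First factor: 6003 = 3^2 · 23 · 29.
φ(3^2) = 3^1·(3−1) = 3·2 = 6.
φ(23) = 23 − 1 = 22.
φ(29) = 29 − 1 = 28.
Since φ is multiplicative, φ(6003) = 6 · 22 · 28 = 3696.

3696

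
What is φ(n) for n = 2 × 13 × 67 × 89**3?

φ(2) = 2 − 1 = 1.
φ(13) = 13 − 1 = 12.
φ(67) = 67 − 1 = 66.
φ(89^3) = 89^3 − 89^2 = 704969 − 7921 = 697048.
φ(1228055998) = 1 × 12 × 66 × 697048 = 552062016.

552062016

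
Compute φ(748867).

564480

Prime factorization: 748867 = 7^2 × 17 × 29 × 31.
φ(7^2) = 7^2 − 7^1 = 49 − 7 = 42.
φ(17) = 17 − 1 = 16.
φ(29) = 29 − 1 = 28.
φ(31) = 31 − 1 = 30.
Since φ is multiplicative, φ(748867) = 42 · 16 · 28 · 30 = 564480.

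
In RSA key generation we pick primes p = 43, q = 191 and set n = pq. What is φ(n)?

7980

φ(n) = (p − 1)(q − 1) = (43−1)(191−1) = 42·190 = 7980.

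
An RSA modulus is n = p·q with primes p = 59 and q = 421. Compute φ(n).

24360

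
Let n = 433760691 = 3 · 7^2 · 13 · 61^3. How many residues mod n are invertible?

225046080

φ(433760691) = 433760691 · (1 − 1/3) · (1 − 1/7) · (1 − 1/13) · (1 − 1/61)
       = 433760691 · 8640/16653 = 225046080.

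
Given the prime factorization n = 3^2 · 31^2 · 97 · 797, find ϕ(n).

426401280

φ(668645541) = 668645541 · (1 − 1/3) · (1 − 1/31) · (1 − 1/97) · (1 − 1/797)
       = 668645541 · 4584960/7189737 = 426401280.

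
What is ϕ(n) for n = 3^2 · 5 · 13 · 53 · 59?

φ(1829295) = 1829295 · (1 − 1/3) · (1 − 1/5) · (1 − 1/13) · (1 − 1/53) · (1 − 1/59)
       = 1829295 · 289536/609765 = 868608.

868608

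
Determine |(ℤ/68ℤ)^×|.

32

Prime factorization: 68 = 2^2 · 17.
φ(2^2) = 2^1·(2−1) = 2·1 = 2.
φ(17) = 17 − 1 = 16.
φ(68) = 2 × 16 = 32.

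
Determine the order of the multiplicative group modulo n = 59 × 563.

32596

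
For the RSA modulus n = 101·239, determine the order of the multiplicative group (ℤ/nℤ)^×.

23800

φ(24139) = 24139 · (1 − 1/101) · (1 − 1/239)
       = 24139 · 23800/24139 = 23800.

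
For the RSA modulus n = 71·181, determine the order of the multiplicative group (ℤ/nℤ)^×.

φ(n) = (p − 1)(q − 1) = (71−1)(181−1) = 70·180 = 12600.

12600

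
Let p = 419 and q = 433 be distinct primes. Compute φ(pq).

180576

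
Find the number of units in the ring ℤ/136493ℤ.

Prime factorization: 136493 = 7 × 17 × 31 × 37.
φ(136493) = 136493 · (1 − 1/7) · (1 − 1/17) · (1 − 1/31) · (1 − 1/37)
       = 136493 · 103680/136493 = 103680.

103680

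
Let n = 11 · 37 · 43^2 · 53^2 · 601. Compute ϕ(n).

φ(11) = 11 − 1 = 10.
φ(37) = 37 − 1 = 36.
φ(43^2) = 43^2 − 43^1 = 1849 − 43 = 1806.
φ(53^2) = 53^1·(53−1) = 53·52 = 2756.
φ(601) = 601 − 1 = 600.
Since φ is multiplicative, φ(1270449865487) = 10 · 36 · 1806 · 2756 · 600 = 1075104576000.

1075104576000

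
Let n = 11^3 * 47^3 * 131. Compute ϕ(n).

φ(18102682103) = 18102682103 · (1 − 1/11) · (1 − 1/47) · (1 − 1/131)
       = 18102682103 · 59800/67727 = 15983882200.

15983882200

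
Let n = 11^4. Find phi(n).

φ(14641) = 14641 · (1 − 1/11)
       = 14641 · 10/11 = 13310.

13310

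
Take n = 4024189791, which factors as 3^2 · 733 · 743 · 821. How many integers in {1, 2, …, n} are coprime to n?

2672268480

φ(4024189791) = 4024189791 · (1 − 1/3) · (1 − 1/733) · (1 − 1/743) · (1 − 1/821)
       = 4024189791 · 890756160/1341396597 = 2672268480.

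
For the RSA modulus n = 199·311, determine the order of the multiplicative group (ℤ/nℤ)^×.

61380

φ(pq) = (p−1)(q−1) = 198 · 310 = 61380.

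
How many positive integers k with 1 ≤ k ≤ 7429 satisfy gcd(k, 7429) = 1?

6336

Prime factorization: 7429 = 17 × 19 × 23.
φ(7429) = 7429 · (1 − 1/17) · (1 − 1/19) · (1 − 1/23)
       = 7429 · 6336/7429 = 6336.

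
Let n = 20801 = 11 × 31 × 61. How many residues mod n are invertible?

18000

φ(20801) = 20801 · (1 − 1/11) · (1 − 1/31) · (1 − 1/61)
       = 20801 · 18000/20801 = 18000.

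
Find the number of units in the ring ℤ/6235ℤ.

Factor 6235: 6235 = 5 · 29 · 43.
φ(5) = 5 − 1 = 4.
φ(29) = 29 − 1 = 28.
φ(43) = 43 − 1 = 42.
φ(6235) = 4 × 28 × 42 = 4704.

4704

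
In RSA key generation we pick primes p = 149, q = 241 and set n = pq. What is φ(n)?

35520

φ(pq) = (p−1)(q−1) = 148 · 240 = 35520.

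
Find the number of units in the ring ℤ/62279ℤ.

50400

62279 = 7^2 · 31 · 41.
φ(62279) = 62279 · (1 − 1/7) · (1 − 1/31) · (1 − 1/41)
       = 62279 · 7200/8897 = 50400.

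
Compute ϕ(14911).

12960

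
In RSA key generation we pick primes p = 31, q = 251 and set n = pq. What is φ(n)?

φ(n) = (p − 1)(q − 1) = (31−1)(251−1) = 30·250 = 7500.

7500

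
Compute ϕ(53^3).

146068

φ(53^3) = 53^3 − 53^2 = 148877 − 2809 = 146068.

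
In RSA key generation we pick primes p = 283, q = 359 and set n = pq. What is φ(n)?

For distinct primes, φ(pq) = (p−1)(q−1) = 282 × 358 = 100956.

100956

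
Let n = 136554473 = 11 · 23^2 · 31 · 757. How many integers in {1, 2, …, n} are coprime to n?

φ(136554473) = 136554473 · (1 − 1/11) · (1 − 1/23) · (1 − 1/31) · (1 − 1/757)
       = 136554473 · 4989600/5937151 = 114760800.

114760800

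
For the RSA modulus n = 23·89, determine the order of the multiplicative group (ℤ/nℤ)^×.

1936

φ(n) = (p − 1)(q − 1) = (23−1)(89−1) = 22·88 = 1936.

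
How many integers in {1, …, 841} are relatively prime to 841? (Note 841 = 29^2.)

φ(29^2) = 29^1·(29−1) = 29·28 = 812.

812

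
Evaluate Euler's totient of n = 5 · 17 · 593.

37888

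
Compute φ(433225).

Prime factorization: 433225 = 5^2 × 13 × 31 × 43.
φ(5^2) = 5^1·(5−1) = 5·4 = 20.
φ(13) = 13 − 1 = 12.
φ(31) = 31 − 1 = 30.
φ(43) = 43 − 1 = 42.
φ(433225) = 20 × 12 × 30 × 42 = 302400.

302400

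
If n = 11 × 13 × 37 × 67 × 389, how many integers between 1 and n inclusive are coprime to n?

110626560

φ(11) = 11 − 1 = 10.
φ(13) = 13 − 1 = 12.
φ(37) = 37 − 1 = 36.
φ(67) = 67 − 1 = 66.
φ(389) = 389 − 1 = 388.
Multiply: 10 · 12 · 36 · 66 · 388 = 110626560.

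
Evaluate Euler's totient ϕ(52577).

52577 = 7**2 · 29 · 37.
φ(7^2) = 7^2 − 7^1 = 49 − 7 = 42.
φ(29) = 29 − 1 = 28.
φ(37) = 37 − 1 = 36.
Since φ is multiplicative, φ(52577) = 42 · 28 · 36 = 42336.

42336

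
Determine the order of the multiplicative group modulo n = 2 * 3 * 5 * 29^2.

φ(2) = 2 − 1 = 1.
φ(3) = 3 − 1 = 2.
φ(5) = 5 − 1 = 4.
φ(29^2) = 29^2 − 29^1 = 841 − 29 = 812.
φ(25230) = 1 × 2 × 4 × 812 = 6496.

6496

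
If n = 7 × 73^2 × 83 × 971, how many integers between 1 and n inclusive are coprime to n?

φ(3006360679) = 3006360679 · (1 − 1/7) · (1 − 1/73) · (1 − 1/83) · (1 − 1/971)
       = 3006360679 · 34361280/41183023 = 2508373440.

2508373440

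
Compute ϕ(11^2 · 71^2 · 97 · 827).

43351123200

φ(11^2) = 11^2 − 11^1 = 121 − 11 = 110.
φ(71^2) = 71^2 − 71^1 = 5041 − 71 = 4970.
φ(97) = 97 − 1 = 96.
φ(827) = 827 − 1 = 826.
Multiply: 110 · 4970 · 96 · 826 = 43351123200.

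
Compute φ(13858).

6240

First factor: 13858 = 2 · 13^2 · 41.
φ(2) = 2 − 1 = 1.
φ(13^2) = 13^1·(13−1) = 13·12 = 156.
φ(41) = 41 − 1 = 40.
Since φ is multiplicative, φ(13858) = 1 · 156 · 40 = 6240.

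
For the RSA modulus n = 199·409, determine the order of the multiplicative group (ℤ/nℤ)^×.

80784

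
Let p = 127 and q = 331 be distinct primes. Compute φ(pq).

For distinct primes, φ(pq) = (p−1)(q−1) = 126 × 330 = 41580.

41580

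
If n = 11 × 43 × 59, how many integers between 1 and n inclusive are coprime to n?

φ(27907) = 27907 · (1 − 1/11) · (1 − 1/43) · (1 − 1/59)
       = 27907 · 24360/27907 = 24360.

24360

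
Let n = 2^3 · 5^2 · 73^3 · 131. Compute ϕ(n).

φ(2^3) = 2^3 − 2^2 = 8 − 4 = 4.
φ(5^2) = 5^2 − 5^1 = 25 − 5 = 20.
φ(73^3) = 73^2·(73−1) = 5329·72 = 383688.
φ(131) = 131 − 1 = 130.
Multiply: 4 · 20 · 383688 · 130 = 3990355200.

3990355200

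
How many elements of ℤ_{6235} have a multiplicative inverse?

Prime factorization: 6235 = 5 * 29 * 43.
φ(5) = 5 − 1 = 4.
φ(29) = 29 − 1 = 28.
φ(43) = 43 − 1 = 42.
Since φ is multiplicative, φ(6235) = 4 · 28 · 42 = 4704.

4704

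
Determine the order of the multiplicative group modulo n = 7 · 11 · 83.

4920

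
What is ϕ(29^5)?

φ(20511149) = 20511149 · (1 − 1/29)
       = 20511149 · 28/29 = 19803868.

19803868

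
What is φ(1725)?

880

First factor: 1725 = 3 · 5**2 · 23.
φ(3) = 3 − 1 = 2.
φ(5^2) = 5^2 − 5^1 = 25 − 5 = 20.
φ(23) = 23 − 1 = 22.
φ(1725) = 2 × 20 × 22 = 880.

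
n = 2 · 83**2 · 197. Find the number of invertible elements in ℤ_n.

φ(2) = 2 − 1 = 1.
φ(83^2) = 83^1·(83−1) = 83·82 = 6806.
φ(197) = 197 − 1 = 196.
Since φ is multiplicative, φ(2714266) = 1 · 6806 · 196 = 1333976.

1333976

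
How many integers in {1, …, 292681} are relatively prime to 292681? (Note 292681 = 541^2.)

292140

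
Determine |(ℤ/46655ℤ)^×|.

Factor 46655: 46655 = 5 · 7 · 31 · 43.
φ(46655) = 46655 · (1 − 1/5) · (1 − 1/7) · (1 − 1/31) · (1 − 1/43)
       = 46655 · 30240/46655 = 30240.

30240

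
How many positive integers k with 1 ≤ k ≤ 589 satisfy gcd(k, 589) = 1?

540

589 = 19 * 31.
φ(19) = 19 − 1 = 18.
φ(31) = 31 − 1 = 30.
φ(589) = 18 × 30 = 540.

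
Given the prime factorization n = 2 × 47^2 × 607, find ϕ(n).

φ(2) = 2 − 1 = 1.
φ(47^2) = 47^2 − 47^1 = 2209 − 47 = 2162.
φ(607) = 607 − 1 = 606.
φ(2681726) = 1 × 2162 × 606 = 1310172.

1310172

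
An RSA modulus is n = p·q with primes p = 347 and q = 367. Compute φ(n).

φ(347) = 347 − 1 = 346.
φ(367) = 367 − 1 = 366.
Since φ is multiplicative, φ(127349) = 346 · 366 = 126636.

126636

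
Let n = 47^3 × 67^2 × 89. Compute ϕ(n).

39541665504

φ(47^3) = 47^2·(47−1) = 2209·46 = 101614.
φ(67^2) = 67^2 − 67^1 = 4489 − 67 = 4422.
φ(89) = 89 − 1 = 88.
Multiply: 101614 · 4422 · 88 = 39541665504.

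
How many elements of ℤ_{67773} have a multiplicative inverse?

40320

Prime factorization: 67773 = 3 · 19 · 29 · 41.
φ(67773) = 67773 · (1 − 1/3) · (1 − 1/19) · (1 − 1/29) · (1 − 1/41)
       = 67773 · 40320/67773 = 40320.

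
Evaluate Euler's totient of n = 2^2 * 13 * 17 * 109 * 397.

φ(2^2) = 2^2 − 2^1 = 4 − 2 = 2.
φ(13) = 13 − 1 = 12.
φ(17) = 17 − 1 = 16.
φ(109) = 109 − 1 = 108.
φ(397) = 397 − 1 = 396.
Multiply: 2 · 12 · 16 · 108 · 396 = 16422912.

16422912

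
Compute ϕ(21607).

19200

Factor 21607: 21607 = 17 · 31 · 41.
φ(21607) = 21607 · (1 − 1/17) · (1 − 1/31) · (1 − 1/41)
       = 21607 · 19200/21607 = 19200.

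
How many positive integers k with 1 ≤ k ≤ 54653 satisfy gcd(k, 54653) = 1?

Factor 54653: 54653 = 31 · 41 · 43.
φ(31) = 31 − 1 = 30.
φ(41) = 41 − 1 = 40.
φ(43) = 43 − 1 = 42.
Multiply: 30 · 40 · 42 = 50400.

50400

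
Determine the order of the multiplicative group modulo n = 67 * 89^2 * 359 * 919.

169880027328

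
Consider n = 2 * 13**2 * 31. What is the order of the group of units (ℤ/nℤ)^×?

φ(10478) = 10478 · (1 − 1/2) · (1 − 1/13) · (1 − 1/31)
       = 10478 · 360/806 = 4680.

4680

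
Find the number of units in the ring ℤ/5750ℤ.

2200

First factor: 5750 = 2 * 5^3 * 23.
φ(2) = 2 − 1 = 1.
φ(5^3) = 5^2·(5−1) = 25·4 = 100.
φ(23) = 23 − 1 = 22.
Since φ is multiplicative, φ(5750) = 1 · 100 · 22 = 2200.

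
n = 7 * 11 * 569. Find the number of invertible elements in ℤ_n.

34080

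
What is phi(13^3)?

2028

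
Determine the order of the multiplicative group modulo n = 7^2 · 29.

1176

φ(7^2) = 7^1·(7−1) = 7·6 = 42.
φ(29) = 29 − 1 = 28.
Since φ is multiplicative, φ(1421) = 42 · 28 = 1176.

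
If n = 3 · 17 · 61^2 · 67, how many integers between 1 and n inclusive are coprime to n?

φ(3) = 3 − 1 = 2.
φ(17) = 17 − 1 = 16.
φ(61^2) = 61^1·(61−1) = 61·60 = 3660.
φ(67) = 67 − 1 = 66.
φ(12714657) = 2 × 16 × 3660 × 66 = 7729920.

7729920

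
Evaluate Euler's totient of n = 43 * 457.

φ(43) = 43 − 1 = 42.
φ(457) = 457 − 1 = 456.
φ(19651) = 42 × 456 = 19152.

19152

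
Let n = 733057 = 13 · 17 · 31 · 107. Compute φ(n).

610560

φ(733057) = 733057 · (1 − 1/13) · (1 − 1/17) · (1 − 1/31) · (1 − 1/107)
       = 733057 · 610560/733057 = 610560.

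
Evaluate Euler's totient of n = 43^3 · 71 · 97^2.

50620590720

φ(43^3) = 43^2·(43−1) = 1849·42 = 77658.
φ(71) = 71 − 1 = 70.
φ(97^2) = 97^2 − 97^1 = 9409 − 97 = 9312.
Multiply: 77658 · 70 · 9312 = 50620590720.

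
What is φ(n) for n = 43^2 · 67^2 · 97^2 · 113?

8329088452608

φ(8824872277937) = 8824872277937 · (1 − 1/43) · (1 − 1/67) · (1 − 1/97) · (1 − 1/113)
       = 8824872277937 · 29804544/31578641 = 8329088452608.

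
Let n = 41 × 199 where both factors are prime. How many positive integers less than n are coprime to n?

7920

φ(n) = (p − 1)(q − 1) = (41−1)(199−1) = 40·198 = 7920.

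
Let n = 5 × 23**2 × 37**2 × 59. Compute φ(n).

156366144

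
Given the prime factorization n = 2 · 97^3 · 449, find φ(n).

404662272

φ(2) = 2 − 1 = 1.
φ(97^3) = 97^2·(97−1) = 9409·96 = 903264.
φ(449) = 449 − 1 = 448.
φ(819580354) = 1 × 903264 × 448 = 404662272.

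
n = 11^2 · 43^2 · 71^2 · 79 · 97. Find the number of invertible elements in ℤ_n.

7393203417600

φ(11^2) = 11^2 − 11^1 = 121 − 11 = 110.
φ(43^2) = 43^2 − 43^1 = 1849 − 43 = 1806.
φ(71^2) = 71^2 − 71^1 = 5041 − 71 = 4970.
φ(79) = 79 − 1 = 78.
φ(97) = 97 − 1 = 96.
φ(8642468483407) = 110 × 1806 × 4970 × 78 × 96 = 7393203417600.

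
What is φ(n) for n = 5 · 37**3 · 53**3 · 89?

φ(5) = 5 − 1 = 4.
φ(37^3) = 37^3 − 37^2 = 50653 − 1369 = 49284.
φ(53^3) = 53^2·(53−1) = 2809·52 = 146068.
φ(89) = 89 − 1 = 88.
Multiply: 4 · 49284 · 146068 · 88 = 2533982989824.

2533982989824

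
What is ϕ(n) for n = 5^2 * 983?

19640

φ(5^2) = 5^2 − 5^1 = 25 − 5 = 20.
φ(983) = 983 − 1 = 982.
Since φ is multiplicative, φ(24575) = 20 · 982 = 19640.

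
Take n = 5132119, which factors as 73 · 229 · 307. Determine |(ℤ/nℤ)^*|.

5023296

φ(5132119) = 5132119 · (1 − 1/73) · (1 − 1/229) · (1 − 1/307)
       = 5132119 · 5023296/5132119 = 5023296.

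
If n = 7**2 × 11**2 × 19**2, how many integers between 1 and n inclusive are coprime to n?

1580040

φ(2140369) = 2140369 · (1 − 1/7) · (1 − 1/11) · (1 − 1/19)
       = 2140369 · 1080/1463 = 1580040.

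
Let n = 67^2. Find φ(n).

φ(67^2) = 67^1·(67−1) = 67·66 = 4422.

4422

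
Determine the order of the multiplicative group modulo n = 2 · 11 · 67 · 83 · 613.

φ(2) = 2 − 1 = 1.
φ(11) = 11 − 1 = 10.
φ(67) = 67 − 1 = 66.
φ(83) = 83 − 1 = 82.
φ(613) = 613 − 1 = 612.
φ(74995646) = 1 × 10 × 66 × 82 × 612 = 33121440.

33121440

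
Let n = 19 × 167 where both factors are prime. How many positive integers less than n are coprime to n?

2988

φ(3173) = 3173 · (1 − 1/19) · (1 − 1/167)
       = 3173 · 2988/3173 = 2988.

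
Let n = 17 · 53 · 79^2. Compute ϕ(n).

5126784

φ(17) = 17 − 1 = 16.
φ(53) = 53 − 1 = 52.
φ(79^2) = 79^1·(79−1) = 79·78 = 6162.
φ(5623141) = 16 × 52 × 6162 = 5126784.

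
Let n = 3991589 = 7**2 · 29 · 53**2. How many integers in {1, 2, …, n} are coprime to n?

φ(3991589) = 3991589 · (1 − 1/7) · (1 − 1/29) · (1 − 1/53)
       = 3991589 · 8736/10759 = 3241056.

3241056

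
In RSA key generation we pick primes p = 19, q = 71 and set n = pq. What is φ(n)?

1260

φ(pq) = (p−1)(q−1) = 18 · 70 = 1260.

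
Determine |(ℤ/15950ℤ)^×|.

5600

15950 = 2 * 5^2 * 11 * 29.
φ(2) = 2 − 1 = 1.
φ(5^2) = 5^2 − 5^1 = 25 − 5 = 20.
φ(11) = 11 − 1 = 10.
φ(29) = 29 − 1 = 28.
Multiply: 1 · 20 · 10 · 28 = 5600.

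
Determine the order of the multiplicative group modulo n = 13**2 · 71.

10920

φ(13^2) = 13^1·(13−1) = 13·12 = 156.
φ(71) = 71 − 1 = 70.
Multiply: 156 · 70 = 10920.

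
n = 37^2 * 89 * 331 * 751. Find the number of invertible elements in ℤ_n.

φ(30287357621) = 30287357621 · (1 − 1/37) · (1 − 1/89) · (1 − 1/331) · (1 − 1/751)
       = 30287357621 · 784080000/818577233 = 29010960000.

29010960000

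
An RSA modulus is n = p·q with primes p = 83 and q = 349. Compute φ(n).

φ(28967) = 28967 · (1 − 1/83) · (1 − 1/349)
       = 28967 · 28536/28967 = 28536.

28536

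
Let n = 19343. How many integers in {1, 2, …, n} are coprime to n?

17864

Factor 19343: 19343 = 23 · 29^2.
φ(23) = 23 − 1 = 22.
φ(29^2) = 29^2 − 29^1 = 841 − 29 = 812.
Since φ is multiplicative, φ(19343) = 22 · 812 = 17864.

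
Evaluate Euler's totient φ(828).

Prime factorization: 828 = 2^2 · 3^2 · 23.
φ(828) = 828 · (1 − 1/2) · (1 − 1/3) · (1 − 1/23)
       = 828 · 44/138 = 264.

264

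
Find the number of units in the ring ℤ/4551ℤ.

Factor 4551: 4551 = 3 · 37 · 41.
φ(4551) = 4551 · (1 − 1/3) · (1 − 1/37) · (1 − 1/41)
       = 4551 · 2880/4551 = 2880.

2880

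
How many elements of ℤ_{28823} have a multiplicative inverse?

25920

First factor: 28823 = 19 × 37 × 41.
φ(19) = 19 − 1 = 18.
φ(37) = 37 − 1 = 36.
φ(41) = 41 − 1 = 40.
Since φ is multiplicative, φ(28823) = 18 · 36 · 40 = 25920.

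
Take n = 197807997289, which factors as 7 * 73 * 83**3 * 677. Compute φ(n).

φ(7) = 7 − 1 = 6.
φ(73) = 73 − 1 = 72.
φ(83^3) = 83^2·(83−1) = 6889·82 = 564898.
φ(677) = 677 − 1 = 676.
Multiply: 6 · 72 · 564898 · 676 = 164968292736.

164968292736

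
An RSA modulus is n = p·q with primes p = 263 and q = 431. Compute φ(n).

112660

φ(n) = (p − 1)(q − 1) = (263−1)(431−1) = 262·430 = 112660.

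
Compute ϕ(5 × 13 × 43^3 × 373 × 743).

φ(5) = 5 − 1 = 4.
φ(13) = 13 − 1 = 12.
φ(43^3) = 43^2·(43−1) = 1849·42 = 77658.
φ(373) = 373 − 1 = 372.
φ(743) = 743 − 1 = 742.
Since φ is multiplicative, φ(1432241880745) = 4 · 12 · 77658 · 372 · 742 = 1028902646016.

1028902646016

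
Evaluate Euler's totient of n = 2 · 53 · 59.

φ(2) = 2 − 1 = 1.
φ(53) = 53 − 1 = 52.
φ(59) = 59 − 1 = 58.
Since φ is multiplicative, φ(6254) = 1 · 52 · 58 = 3016.

3016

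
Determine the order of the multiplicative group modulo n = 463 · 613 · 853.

240897888

φ(463) = 463 − 1 = 462.
φ(613) = 613 − 1 = 612.
φ(853) = 853 − 1 = 852.
Multiply: 462 · 612 · 852 = 240897888.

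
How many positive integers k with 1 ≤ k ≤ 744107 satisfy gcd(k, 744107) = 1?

539136

744107 = 7 * 13^2 * 17 * 37.
φ(7) = 7 − 1 = 6.
φ(13^2) = 13^1·(13−1) = 13·12 = 156.
φ(17) = 17 − 1 = 16.
φ(37) = 37 − 1 = 36.
φ(744107) = 6 × 156 × 16 × 36 = 539136.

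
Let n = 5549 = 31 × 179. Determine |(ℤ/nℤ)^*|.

φ(31) = 31 − 1 = 30.
φ(179) = 179 − 1 = 178.
φ(5549) = 30 × 178 = 5340.

5340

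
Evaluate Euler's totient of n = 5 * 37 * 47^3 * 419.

6116349888

φ(8047839845) = 8047839845 · (1 − 1/5) · (1 − 1/37) · (1 − 1/47) · (1 − 1/419)
       = 8047839845 · 2768832/3643205 = 6116349888.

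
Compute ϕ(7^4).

2058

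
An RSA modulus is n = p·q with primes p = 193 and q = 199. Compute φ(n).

38016

φ(38407) = 38407 · (1 − 1/193) · (1 − 1/199)
       = 38407 · 38016/38407 = 38016.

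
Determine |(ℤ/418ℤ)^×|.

418 = 2 * 11 * 19.
φ(418) = 418 · (1 − 1/2) · (1 − 1/11) · (1 − 1/19)
       = 418 · 180/418 = 180.

180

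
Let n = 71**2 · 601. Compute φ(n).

φ(3029641) = 3029641 · (1 − 1/71) · (1 − 1/601)
       = 3029641 · 42000/42671 = 2982000.

2982000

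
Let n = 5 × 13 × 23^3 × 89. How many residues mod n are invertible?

49158912

φ(5) = 5 − 1 = 4.
φ(13) = 13 − 1 = 12.
φ(23^3) = 23^2·(23−1) = 529·22 = 11638.
φ(89) = 89 − 1 = 88.
Multiply: 4 · 12 · 11638 · 88 = 49158912.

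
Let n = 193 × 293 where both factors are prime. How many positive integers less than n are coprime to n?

φ(n) = (p − 1)(q − 1) = (193−1)(293−1) = 192·292 = 56064.

56064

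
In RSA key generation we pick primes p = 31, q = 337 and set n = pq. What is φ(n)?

For distinct primes, φ(pq) = (p−1)(q−1) = 30 × 336 = 10080.

10080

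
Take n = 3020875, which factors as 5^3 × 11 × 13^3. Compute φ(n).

2028000

φ(5^3) = 5^2·(5−1) = 25·4 = 100.
φ(11) = 11 − 1 = 10.
φ(13^3) = 13^3 − 13^2 = 2197 − 169 = 2028.
Since φ is multiplicative, φ(3020875) = 100 · 10 · 2028 = 2028000.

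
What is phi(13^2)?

156

φ(169) = 169 · (1 − 1/13)
       = 169 · 12/13 = 156.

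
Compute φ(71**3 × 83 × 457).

13194515040

φ(13575922141) = 13575922141 · (1 − 1/71) · (1 − 1/83) · (1 − 1/457)
       = 13575922141 · 2617440/2693101 = 13194515040.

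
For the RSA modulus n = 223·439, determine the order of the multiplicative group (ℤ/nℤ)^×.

97236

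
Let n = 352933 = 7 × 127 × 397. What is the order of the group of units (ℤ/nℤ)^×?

299376

φ(352933) = 352933 · (1 − 1/7) · (1 − 1/127) · (1 − 1/397)
       = 352933 · 299376/352933 = 299376.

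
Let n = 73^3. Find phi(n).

383688

φ(73^3) = 73^3 − 73^2 = 389017 − 5329 = 383688.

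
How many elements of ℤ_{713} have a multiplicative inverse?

660

Prime factorization: 713 = 23 × 31.
φ(23) = 23 − 1 = 22.
φ(31) = 31 − 1 = 30.
φ(713) = 22 × 30 = 660.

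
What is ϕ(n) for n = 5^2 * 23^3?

φ(304175) = 304175 · (1 − 1/5) · (1 − 1/23)
       = 304175 · 88/115 = 232760.

232760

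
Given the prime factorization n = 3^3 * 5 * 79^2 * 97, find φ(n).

42591744

φ(81725895) = 81725895 · (1 − 1/3) · (1 − 1/5) · (1 − 1/79) · (1 − 1/97)
       = 81725895 · 59904/114945 = 42591744.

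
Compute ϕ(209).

180

209 = 11 × 19.
φ(11) = 11 − 1 = 10.
φ(19) = 19 − 1 = 18.
φ(209) = 10 × 18 = 180.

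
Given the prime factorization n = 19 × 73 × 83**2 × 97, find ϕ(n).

846775296

φ(926839171) = 926839171 · (1 − 1/19) · (1 − 1/73) · (1 − 1/83) · (1 − 1/97)
       = 926839171 · 10202112/11166737 = 846775296.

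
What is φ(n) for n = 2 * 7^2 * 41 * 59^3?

339188640

φ(825212822) = 825212822 · (1 − 1/2) · (1 − 1/7) · (1 − 1/41) · (1 − 1/59)
       = 825212822 · 13920/33866 = 339188640.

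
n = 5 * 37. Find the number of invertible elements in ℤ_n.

144

φ(185) = 185 · (1 − 1/5) · (1 − 1/37)
       = 185 · 144/185 = 144.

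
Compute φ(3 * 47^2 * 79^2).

26644488

φ(41359107) = 41359107 · (1 − 1/3) · (1 − 1/47) · (1 − 1/79)
       = 41359107 · 7176/11139 = 26644488.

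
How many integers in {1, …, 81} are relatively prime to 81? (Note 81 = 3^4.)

54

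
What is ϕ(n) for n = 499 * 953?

474096

φ(475547) = 475547 · (1 − 1/499) · (1 − 1/953)
       = 475547 · 474096/475547 = 474096.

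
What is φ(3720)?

Prime factorization: 3720 = 2**3 · 3 · 5 · 31.
φ(2^3) = 2^3 − 2^2 = 8 − 4 = 4.
φ(3) = 3 − 1 = 2.
φ(5) = 5 − 1 = 4.
φ(31) = 31 − 1 = 30.
Since φ is multiplicative, φ(3720) = 4 · 2 · 4 · 30 = 960.

960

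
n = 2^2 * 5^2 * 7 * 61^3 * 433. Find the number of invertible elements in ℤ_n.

23147596800

φ(68797941100) = 68797941100 · (1 − 1/2) · (1 − 1/5) · (1 − 1/7) · (1 − 1/61) · (1 − 1/433)
       = 68797941100 · 622080/1848910 = 23147596800.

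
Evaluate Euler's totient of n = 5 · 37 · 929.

φ(5) = 5 − 1 = 4.
φ(37) = 37 − 1 = 36.
φ(929) = 929 − 1 = 928.
Multiply: 4 · 36 · 928 = 133632.

133632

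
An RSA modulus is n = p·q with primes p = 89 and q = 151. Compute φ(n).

13200

φ(89) = 89 − 1 = 88.
φ(151) = 151 − 1 = 150.
Multiply: 88 · 150 = 13200.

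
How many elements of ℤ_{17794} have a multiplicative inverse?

7200

First factor: 17794 = 2 · 7 · 31 · 41.
φ(17794) = 17794 · (1 − 1/2) · (1 − 1/7) · (1 − 1/31) · (1 − 1/41)
       = 17794 · 7200/17794 = 7200.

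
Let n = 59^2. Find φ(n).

3422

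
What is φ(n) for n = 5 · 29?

112

φ(5) = 5 − 1 = 4.
φ(29) = 29 − 1 = 28.
φ(145) = 4 × 28 = 112.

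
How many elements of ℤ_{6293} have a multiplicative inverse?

First factor: 6293 = 7 · 29 · 31.
φ(6293) = 6293 · (1 − 1/7) · (1 − 1/29) · (1 − 1/31)
       = 6293 · 5040/6293 = 5040.

5040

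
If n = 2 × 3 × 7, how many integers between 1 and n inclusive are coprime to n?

12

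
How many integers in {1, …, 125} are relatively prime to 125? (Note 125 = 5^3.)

100

φ(5^3) = 5^3 − 5^2 = 125 − 25 = 100.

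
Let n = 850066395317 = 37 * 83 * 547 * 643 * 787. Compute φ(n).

813329584704

φ(850066395317) = 850066395317 · (1 − 1/37) · (1 − 1/83) · (1 − 1/547) · (1 − 1/643) · (1 − 1/787)
       = 850066395317 · 813329584704/850066395317 = 813329584704.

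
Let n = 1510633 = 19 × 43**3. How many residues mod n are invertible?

φ(1510633) = 1510633 · (1 − 1/19) · (1 − 1/43)
       = 1510633 · 756/817 = 1397844.

1397844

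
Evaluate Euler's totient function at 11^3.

1210

φ(11^3) = 11^3 − 11^2 = 1331 − 121 = 1210.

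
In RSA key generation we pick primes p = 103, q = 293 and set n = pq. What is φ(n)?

29784

φ(pq) = (p−1)(q−1) = 102 · 292 = 29784.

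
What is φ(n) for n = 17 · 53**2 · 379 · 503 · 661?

φ(6017406004921) = 6017406004921 · (1 − 1/17) · (1 − 1/53) · (1 − 1/379) · (1 − 1/503) · (1 − 1/661)
       = 6017406004921 · 104198814720/113535962357 = 5522537180160.

5522537180160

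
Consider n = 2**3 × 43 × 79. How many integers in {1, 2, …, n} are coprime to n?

φ(27176) = 27176 · (1 − 1/2) · (1 − 1/43) · (1 − 1/79)
       = 27176 · 3276/6794 = 13104.

13104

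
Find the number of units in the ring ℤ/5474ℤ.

2112

Factor 5474: 5474 = 2 × 7 × 17 × 23.
φ(2) = 2 − 1 = 1.
φ(7) = 7 − 1 = 6.
φ(17) = 17 − 1 = 16.
φ(23) = 23 − 1 = 22.
Since φ is multiplicative, φ(5474) = 1 · 6 · 16 · 22 = 2112.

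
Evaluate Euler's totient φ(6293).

First factor: 6293 = 7 · 29 · 31.
φ(7) = 7 − 1 = 6.
φ(29) = 29 − 1 = 28.
φ(31) = 31 − 1 = 30.
φ(6293) = 6 × 28 × 30 = 5040.

5040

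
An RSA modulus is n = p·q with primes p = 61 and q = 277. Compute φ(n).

16560

φ(16897) = 16897 · (1 − 1/61) · (1 − 1/277)
       = 16897 · 16560/16897 = 16560.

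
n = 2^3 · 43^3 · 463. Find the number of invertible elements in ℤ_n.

143511984

φ(294493928) = 294493928 · (1 − 1/2) · (1 − 1/43) · (1 − 1/463)
       = 294493928 · 19404/39818 = 143511984.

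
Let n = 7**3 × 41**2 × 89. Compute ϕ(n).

42430080

φ(51315887) = 51315887 · (1 − 1/7) · (1 − 1/41) · (1 − 1/89)
       = 51315887 · 21120/25543 = 42430080.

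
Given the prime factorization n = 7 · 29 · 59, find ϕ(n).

φ(7) = 7 − 1 = 6.
φ(29) = 29 − 1 = 28.
φ(59) = 59 − 1 = 58.
Since φ is multiplicative, φ(11977) = 6 · 28 · 58 = 9744.

9744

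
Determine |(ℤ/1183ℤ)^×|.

Factor 1183: 1183 = 7 · 13^2.
φ(1183) = 1183 · (1 − 1/7) · (1 − 1/13)
       = 1183 · 72/91 = 936.

936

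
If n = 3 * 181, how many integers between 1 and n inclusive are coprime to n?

360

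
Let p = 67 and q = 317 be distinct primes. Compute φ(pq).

20856

φ(67) = 67 − 1 = 66.
φ(317) = 317 − 1 = 316.
Multiply: 66 · 316 = 20856.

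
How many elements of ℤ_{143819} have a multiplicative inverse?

123552

143819 = 13**2 · 23 · 37.
φ(143819) = 143819 · (1 − 1/13) · (1 − 1/23) · (1 − 1/37)
       = 143819 · 9504/11063 = 123552.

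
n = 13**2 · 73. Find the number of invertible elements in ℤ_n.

11232

φ(13^2) = 13^1·(13−1) = 13·12 = 156.
φ(73) = 73 − 1 = 72.
φ(12337) = 156 × 72 = 11232.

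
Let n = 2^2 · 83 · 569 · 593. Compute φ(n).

55145984

φ(112022444) = 112022444 · (1 − 1/2) · (1 − 1/83) · (1 − 1/569) · (1 − 1/593)
       = 112022444 · 27572992/56011222 = 55145984.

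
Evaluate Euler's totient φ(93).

Factor 93: 93 = 3 * 31.
φ(3) = 3 − 1 = 2.
φ(31) = 31 − 1 = 30.
φ(93) = 2 × 30 = 60.

60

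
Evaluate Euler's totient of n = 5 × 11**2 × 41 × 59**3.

φ(5) = 5 − 1 = 4.
φ(11^2) = 11^1·(11−1) = 11·10 = 110.
φ(41) = 41 − 1 = 40.
φ(59^3) = 59^3 − 59^2 = 205379 − 3481 = 201898.
Multiply: 4 · 110 · 40 · 201898 = 3553404800.

3553404800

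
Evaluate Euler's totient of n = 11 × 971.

9700

φ(10681) = 10681 · (1 − 1/11) · (1 − 1/971)
       = 10681 · 9700/10681 = 9700.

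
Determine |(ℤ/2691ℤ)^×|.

1584

2691 = 3**2 × 13 × 23.
φ(3^2) = 3^1·(3−1) = 3·2 = 6.
φ(13) = 13 − 1 = 12.
φ(23) = 23 − 1 = 22.
Multiply: 6 · 12 · 22 = 1584.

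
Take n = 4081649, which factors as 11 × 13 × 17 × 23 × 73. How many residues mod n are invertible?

3041280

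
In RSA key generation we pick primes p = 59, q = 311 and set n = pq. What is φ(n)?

17980

For distinct primes, φ(pq) = (p−1)(q−1) = 58 × 310 = 17980.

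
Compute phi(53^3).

φ(53^3) = 53^2·(53−1) = 2809·52 = 146068.

146068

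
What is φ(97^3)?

903264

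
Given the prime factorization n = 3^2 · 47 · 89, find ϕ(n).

φ(37647) = 37647 · (1 − 1/3) · (1 − 1/47) · (1 − 1/89)
       = 37647 · 8096/12549 = 24288.

24288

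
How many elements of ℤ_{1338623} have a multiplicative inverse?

Factor 1338623: 1338623 = 11^2 × 13 × 23 × 37.
φ(1338623) = 1338623 · (1 − 1/11) · (1 − 1/13) · (1 − 1/23) · (1 − 1/37)
       = 1338623 · 95040/121693 = 1045440.

1045440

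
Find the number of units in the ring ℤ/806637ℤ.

Factor 806637: 806637 = 3 × 13^2 × 37 × 43.
φ(3) = 3 − 1 = 2.
φ(13^2) = 13^1·(13−1) = 13·12 = 156.
φ(37) = 37 − 1 = 36.
φ(43) = 43 − 1 = 42.
Since φ is multiplicative, φ(806637) = 2 · 156 · 36 · 42 = 471744.

471744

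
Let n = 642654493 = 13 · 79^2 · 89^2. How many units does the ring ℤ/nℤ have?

φ(642654493) = 642654493 · (1 − 1/13) · (1 − 1/79) · (1 − 1/89)
       = 642654493 · 82368/91403 = 579129408.

579129408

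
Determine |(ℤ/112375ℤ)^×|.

Factor 112375: 112375 = 5^3 × 29 × 31.
φ(112375) = 112375 · (1 − 1/5) · (1 − 1/29) · (1 − 1/31)
       = 112375 · 3360/4495 = 84000.

84000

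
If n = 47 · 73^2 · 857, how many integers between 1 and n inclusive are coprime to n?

206960256

φ(47) = 47 − 1 = 46.
φ(73^2) = 73^1·(73−1) = 73·72 = 5256.
φ(857) = 857 − 1 = 856.
Multiply: 46 · 5256 · 856 = 206960256.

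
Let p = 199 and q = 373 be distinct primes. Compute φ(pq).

73656

φ(74227) = 74227 · (1 − 1/199) · (1 − 1/373)
       = 74227 · 73656/74227 = 73656.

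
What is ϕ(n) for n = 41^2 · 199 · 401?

φ(41^2) = 41^2 − 41^1 = 1681 − 41 = 1640.
φ(199) = 199 − 1 = 198.
φ(401) = 401 − 1 = 400.
φ(134142119) = 1640 × 198 × 400 = 129888000.

129888000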